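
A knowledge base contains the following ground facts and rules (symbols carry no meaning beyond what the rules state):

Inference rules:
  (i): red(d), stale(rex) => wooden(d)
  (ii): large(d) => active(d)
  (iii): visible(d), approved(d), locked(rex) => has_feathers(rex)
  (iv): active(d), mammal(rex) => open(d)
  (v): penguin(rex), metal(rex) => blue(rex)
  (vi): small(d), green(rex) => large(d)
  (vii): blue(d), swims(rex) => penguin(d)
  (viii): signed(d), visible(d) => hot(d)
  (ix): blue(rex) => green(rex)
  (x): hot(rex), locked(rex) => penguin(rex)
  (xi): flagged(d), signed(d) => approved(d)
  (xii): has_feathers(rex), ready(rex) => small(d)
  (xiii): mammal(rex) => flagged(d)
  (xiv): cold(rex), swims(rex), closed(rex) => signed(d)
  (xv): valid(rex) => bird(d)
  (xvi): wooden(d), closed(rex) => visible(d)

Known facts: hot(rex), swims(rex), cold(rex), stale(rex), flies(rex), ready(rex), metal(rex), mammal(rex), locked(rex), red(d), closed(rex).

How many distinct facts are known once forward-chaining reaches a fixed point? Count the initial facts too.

Round 1 — (i), (x), (xiii), (xiv), derive wooden(d), penguin(rex), flagged(d), signed(d).
Round 2 — (v), (xi), (xvi), derive blue(rex), approved(d), visible(d).
Round 3 — (iii), (viii), (ix), derive has_feathers(rex), hot(d), green(rex).
Round 4 — (xii), derive small(d).
Round 5 — (vi), derive large(d).
Round 6 — (ii), derive active(d).
Round 7 — (iv), derive open(d).
Closure: {active(d), approved(d), blue(rex), closed(rex), cold(rex), flagged(d), flies(rex), green(rex), has_feathers(rex), hot(d), hot(rex), large(d), locked(rex), mammal(rex), metal(rex), open(d), penguin(rex), ready(rex), red(d), signed(d), small(d), stale(rex), swims(rex), visible(d), wooden(d)} — 25 facts.

25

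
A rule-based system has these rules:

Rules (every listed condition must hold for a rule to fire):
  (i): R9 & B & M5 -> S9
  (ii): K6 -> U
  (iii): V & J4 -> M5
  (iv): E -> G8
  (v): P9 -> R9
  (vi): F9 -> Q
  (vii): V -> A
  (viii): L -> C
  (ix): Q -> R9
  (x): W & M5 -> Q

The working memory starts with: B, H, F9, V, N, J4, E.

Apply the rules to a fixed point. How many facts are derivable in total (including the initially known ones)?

13

[1] (iii) [V & J4 -> M5]; (iv) [E -> G8]; (vi) [F9 -> Q]; (vii) [V -> A]. ⇒ new: M5, G8, Q, A.
[2] (ix) [Q -> R9]. ⇒ new: R9.
[3] (i) [R9 & B & M5 -> S9]. ⇒ new: S9.
Closure: {A, B, E, F9, G8, H, J4, M5, N, Q, R9, S9, V} — 13 facts.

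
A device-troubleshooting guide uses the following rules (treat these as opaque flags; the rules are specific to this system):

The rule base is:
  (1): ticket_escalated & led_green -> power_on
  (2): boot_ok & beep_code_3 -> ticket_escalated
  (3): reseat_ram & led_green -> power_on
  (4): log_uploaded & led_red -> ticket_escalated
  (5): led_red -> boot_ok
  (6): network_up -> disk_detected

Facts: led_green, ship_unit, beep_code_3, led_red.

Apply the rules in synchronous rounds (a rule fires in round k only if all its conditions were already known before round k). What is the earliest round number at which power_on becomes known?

3

Round 1 fires (5), giving boot_ok.
Round 2 fires (2), giving ticket_escalated.
Round 3 fires (1), giving power_on.
power_on first appears in round 3.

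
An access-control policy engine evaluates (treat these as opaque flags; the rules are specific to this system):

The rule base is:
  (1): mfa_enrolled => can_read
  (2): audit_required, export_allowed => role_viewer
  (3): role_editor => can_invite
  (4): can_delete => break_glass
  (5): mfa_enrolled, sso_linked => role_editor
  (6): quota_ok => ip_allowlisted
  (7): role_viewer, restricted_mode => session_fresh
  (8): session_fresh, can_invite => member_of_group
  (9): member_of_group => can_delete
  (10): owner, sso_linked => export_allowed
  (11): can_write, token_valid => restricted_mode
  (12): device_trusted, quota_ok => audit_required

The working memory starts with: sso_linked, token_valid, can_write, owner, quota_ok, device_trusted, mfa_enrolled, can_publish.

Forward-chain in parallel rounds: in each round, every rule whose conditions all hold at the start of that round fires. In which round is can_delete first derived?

5

Round 1 — (1), (5), (6), (10), (11), (12), derive can_read, role_editor, ip_allowlisted, export_allowed, restricted_mode, audit_required.
Round 2 — (2), (3), derive role_viewer, can_invite.
Round 3 — (7), derive session_fresh.
Round 4 — (8), derive member_of_group.
Round 5 — (9), derive can_delete.
can_delete first appears in round 5.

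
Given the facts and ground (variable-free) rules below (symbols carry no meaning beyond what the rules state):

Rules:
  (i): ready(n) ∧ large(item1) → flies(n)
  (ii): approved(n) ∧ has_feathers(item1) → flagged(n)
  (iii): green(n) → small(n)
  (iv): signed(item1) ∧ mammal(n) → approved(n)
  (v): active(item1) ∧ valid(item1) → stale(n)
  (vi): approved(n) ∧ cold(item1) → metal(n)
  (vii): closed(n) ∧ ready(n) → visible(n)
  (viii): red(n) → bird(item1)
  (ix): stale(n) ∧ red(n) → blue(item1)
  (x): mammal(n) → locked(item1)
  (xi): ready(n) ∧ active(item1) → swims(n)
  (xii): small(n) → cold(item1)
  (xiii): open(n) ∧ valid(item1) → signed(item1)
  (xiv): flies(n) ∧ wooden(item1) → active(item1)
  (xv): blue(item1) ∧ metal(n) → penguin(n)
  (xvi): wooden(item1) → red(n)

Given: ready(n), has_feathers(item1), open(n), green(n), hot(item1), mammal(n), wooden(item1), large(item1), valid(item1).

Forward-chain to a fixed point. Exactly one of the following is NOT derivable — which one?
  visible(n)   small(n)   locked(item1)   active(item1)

visible(n)

[1] (i) [ready(n) ∧ large(item1) → flies(n)]; (iii) [green(n) → small(n)]; (x) [mammal(n) → locked(item1)]; (xiii) [open(n) ∧ valid(item1) → signed(item1)]; (xvi) [wooden(item1) → red(n)]. ⇒ new: flies(n), small(n), locked(item1), signed(item1), red(n).
[2] (iv) [signed(item1) ∧ mammal(n) → approved(n)]; (viii) [red(n) → bird(item1)]; (xii) [small(n) → cold(item1)]; (xiv) [flies(n) ∧ wooden(item1) → active(item1)]. ⇒ new: approved(n), bird(item1), cold(item1), active(item1).
[3] (ii) [approved(n) ∧ has_feathers(item1) → flagged(n)]; (v) [active(item1) ∧ valid(item1) → stale(n)]; (vi) [approved(n) ∧ cold(item1) → metal(n)]; (xi) [ready(n) ∧ active(item1) → swims(n)]. ⇒ new: flagged(n), stale(n), metal(n), swims(n).
[4] (ix) [stale(n) ∧ red(n) → blue(item1)]. ⇒ new: blue(item1).
[5] (xv) [blue(item1) ∧ metal(n) → penguin(n)]. ⇒ new: penguin(n).
Derived: small(n) (round 1), active(item1) (round 2), locked(item1) (round 1). visible(n) never appears in any round.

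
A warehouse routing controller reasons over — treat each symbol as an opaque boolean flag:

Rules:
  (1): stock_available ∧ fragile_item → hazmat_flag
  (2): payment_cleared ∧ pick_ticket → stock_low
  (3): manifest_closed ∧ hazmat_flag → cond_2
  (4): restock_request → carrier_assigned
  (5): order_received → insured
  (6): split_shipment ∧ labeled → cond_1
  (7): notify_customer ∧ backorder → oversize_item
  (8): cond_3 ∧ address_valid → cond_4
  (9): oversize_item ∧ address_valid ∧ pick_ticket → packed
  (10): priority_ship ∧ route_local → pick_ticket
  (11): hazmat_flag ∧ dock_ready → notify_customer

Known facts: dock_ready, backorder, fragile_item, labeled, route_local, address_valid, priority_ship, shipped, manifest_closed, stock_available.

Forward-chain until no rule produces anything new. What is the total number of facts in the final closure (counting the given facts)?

16

Round 1: (1) [stock_available ∧ fragile_item → hazmat_flag]; (10) [priority_ship ∧ route_local → pick_ticket]. New: hazmat_flag, pick_ticket.
Round 2: (3) [manifest_closed ∧ hazmat_flag → cond_2]; (11) [hazmat_flag ∧ dock_ready → notify_customer]. New: cond_2, notify_customer.
Round 3: (7) [notify_customer ∧ backorder → oversize_item]. New: oversize_item.
Round 4: (9) [oversize_item ∧ address_valid ∧ pick_ticket → packed]. New: packed.
Closure: {address_valid, backorder, cond_2, dock_ready, fragile_item, hazmat_flag, labeled, manifest_closed, notify_customer, oversize_item, packed, pick_ticket, priority_ship, route_local, shipped, stock_available} — 16 facts.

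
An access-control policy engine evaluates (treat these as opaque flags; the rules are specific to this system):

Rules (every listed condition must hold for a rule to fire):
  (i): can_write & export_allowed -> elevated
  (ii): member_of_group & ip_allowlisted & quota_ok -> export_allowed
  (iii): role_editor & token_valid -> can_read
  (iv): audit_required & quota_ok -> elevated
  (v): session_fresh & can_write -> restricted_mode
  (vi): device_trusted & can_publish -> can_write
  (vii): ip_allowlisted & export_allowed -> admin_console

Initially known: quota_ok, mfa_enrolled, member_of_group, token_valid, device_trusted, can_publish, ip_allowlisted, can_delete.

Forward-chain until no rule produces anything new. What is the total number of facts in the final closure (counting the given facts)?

12

[1] (ii) [member_of_group & ip_allowlisted & quota_ok -> export_allowed]; (vi) [device_trusted & can_publish -> can_write]. ⇒ new: export_allowed, can_write.
[2] (i) [can_write & export_allowed -> elevated]; (vii) [ip_allowlisted & export_allowed -> admin_console]. ⇒ new: elevated, admin_console.
Closure: {admin_console, can_delete, can_publish, can_write, device_trusted, elevated, export_allowed, ip_allowlisted, member_of_group, mfa_enrolled, quota_ok, token_valid} — 12 facts.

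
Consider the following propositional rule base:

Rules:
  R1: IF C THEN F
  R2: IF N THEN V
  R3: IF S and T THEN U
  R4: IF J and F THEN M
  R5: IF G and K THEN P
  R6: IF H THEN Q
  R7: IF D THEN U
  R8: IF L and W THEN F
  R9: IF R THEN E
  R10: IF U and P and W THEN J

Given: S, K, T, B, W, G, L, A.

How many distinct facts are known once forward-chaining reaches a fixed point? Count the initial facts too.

13

Round 1: R3 [IF S and T THEN U]; R5 [IF G and K THEN P]; R8 [IF L and W THEN F]. Adds U, P, F.
Round 2: R10 [IF U and P and W THEN J]. Adds J.
Round 3: R4 [IF J and F THEN M]. Adds M.
Closure: {A, B, F, G, J, K, L, M, P, S, T, U, W} — 13 facts.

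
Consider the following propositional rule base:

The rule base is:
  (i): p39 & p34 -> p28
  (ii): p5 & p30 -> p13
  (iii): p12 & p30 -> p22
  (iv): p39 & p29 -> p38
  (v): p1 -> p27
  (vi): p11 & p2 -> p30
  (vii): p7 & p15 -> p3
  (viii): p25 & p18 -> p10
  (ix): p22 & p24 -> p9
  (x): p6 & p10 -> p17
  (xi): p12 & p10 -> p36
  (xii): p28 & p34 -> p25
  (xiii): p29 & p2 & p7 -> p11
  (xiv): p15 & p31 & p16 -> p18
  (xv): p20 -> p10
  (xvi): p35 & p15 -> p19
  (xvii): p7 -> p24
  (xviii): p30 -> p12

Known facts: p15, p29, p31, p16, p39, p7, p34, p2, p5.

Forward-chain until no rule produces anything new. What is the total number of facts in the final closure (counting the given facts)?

[1] (i) [p39 & p34 -> p28]; (iv) [p39 & p29 -> p38]; (vii) [p7 & p15 -> p3]; (xiii) [p29 & p2 & p7 -> p11]; (xiv) [p15 & p31 & p16 -> p18]; (xvii) [p7 -> p24]. ⇒ new: p28, p38, p3, p11, p18, p24.
[2] (vi) [p11 & p2 -> p30]; (xii) [p28 & p34 -> p25]. ⇒ new: p30, p25.
[3] (ii) [p5 & p30 -> p13]; (viii) [p25 & p18 -> p10]; (xviii) [p30 -> p12]. ⇒ new: p13, p10, p12.
[4] (iii) [p12 & p30 -> p22]; (xi) [p12 & p10 -> p36]. ⇒ new: p22, p36.
[5] (ix) [p22 & p24 -> p9]. ⇒ new: p9.
Closure: {p10, p11, p12, p13, p15, p16, p18, p2, p22, p24, p25, p28, p29, p3, p30, p31, p34, p36, p38, p39, p5, p7, p9} — 23 facts.

23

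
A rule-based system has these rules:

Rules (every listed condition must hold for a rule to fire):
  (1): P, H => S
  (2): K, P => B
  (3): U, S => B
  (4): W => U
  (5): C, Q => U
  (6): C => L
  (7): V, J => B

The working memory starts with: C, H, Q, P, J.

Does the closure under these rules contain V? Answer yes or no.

Round 1 — (1), (5), (6), derive S, U, L.
Round 2 — (3), derive B.
Fixed point reached. No rule has V as a consequent, and it is not given.

no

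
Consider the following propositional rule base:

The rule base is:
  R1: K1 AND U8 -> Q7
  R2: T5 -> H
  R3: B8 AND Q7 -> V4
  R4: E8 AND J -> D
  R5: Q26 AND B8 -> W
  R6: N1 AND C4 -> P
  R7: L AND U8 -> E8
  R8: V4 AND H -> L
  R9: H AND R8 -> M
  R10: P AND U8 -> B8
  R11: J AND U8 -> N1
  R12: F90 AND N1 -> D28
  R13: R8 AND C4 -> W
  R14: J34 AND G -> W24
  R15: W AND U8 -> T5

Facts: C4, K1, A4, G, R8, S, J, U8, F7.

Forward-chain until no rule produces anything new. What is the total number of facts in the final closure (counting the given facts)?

21

[1] R1 [K1 AND U8 -> Q7]; R11 [J AND U8 -> N1]; R13 [R8 AND C4 -> W]. ⇒ new: Q7, N1, W.
[2] R6 [N1 AND C4 -> P]; R15 [W AND U8 -> T5]. ⇒ new: P, T5.
[3] R2 [T5 -> H]; R10 [P AND U8 -> B8]. ⇒ new: H, B8.
[4] R3 [B8 AND Q7 -> V4]; R9 [H AND R8 -> M]. ⇒ new: V4, M.
[5] R8 [V4 AND H -> L]. ⇒ new: L.
[6] R7 [L AND U8 -> E8]. ⇒ new: E8.
[7] R4 [E8 AND J -> D]. ⇒ new: D.
Closure: {A4, B8, C4, D, E8, F7, G, H, J, K1, L, M, N1, P, Q7, R8, S, T5, U8, V4, W} — 21 facts.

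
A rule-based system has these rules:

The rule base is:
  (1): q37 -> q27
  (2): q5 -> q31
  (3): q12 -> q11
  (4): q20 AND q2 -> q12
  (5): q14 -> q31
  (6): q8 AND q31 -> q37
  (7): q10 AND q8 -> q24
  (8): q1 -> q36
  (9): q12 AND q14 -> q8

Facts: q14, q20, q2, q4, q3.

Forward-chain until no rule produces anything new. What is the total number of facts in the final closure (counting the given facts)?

11

[1] (4) [q20 AND q2 -> q12]; (5) [q14 -> q31]. ⇒ new: q12, q31.
[2] (3) [q12 -> q11]; (9) [q12 AND q14 -> q8]. ⇒ new: q11, q8.
[3] (6) [q8 AND q31 -> q37]. ⇒ new: q37.
[4] (1) [q37 -> q27]. ⇒ new: q27.
Closure: {q11, q12, q14, q2, q20, q27, q3, q31, q37, q4, q8} — 11 facts.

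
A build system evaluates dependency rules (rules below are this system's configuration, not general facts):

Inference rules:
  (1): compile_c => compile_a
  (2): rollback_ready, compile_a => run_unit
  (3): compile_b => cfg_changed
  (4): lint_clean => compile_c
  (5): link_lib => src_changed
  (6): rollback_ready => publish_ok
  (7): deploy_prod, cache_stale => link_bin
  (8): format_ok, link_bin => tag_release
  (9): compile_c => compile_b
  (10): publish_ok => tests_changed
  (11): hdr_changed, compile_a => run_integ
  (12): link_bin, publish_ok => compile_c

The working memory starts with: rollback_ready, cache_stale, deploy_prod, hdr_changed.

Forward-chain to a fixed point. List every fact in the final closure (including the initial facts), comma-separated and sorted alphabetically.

[1] (6) [rollback_ready => publish_ok]; (7) [deploy_prod, cache_stale => link_bin]. ⇒ new: publish_ok, link_bin.
[2] (10) [publish_ok => tests_changed]; (12) [link_bin, publish_ok => compile_c]. ⇒ new: tests_changed, compile_c.
[3] (1) [compile_c => compile_a]; (9) [compile_c => compile_b]. ⇒ new: compile_a, compile_b.
[4] (2) [rollback_ready, compile_a => run_unit]; (3) [compile_b => cfg_changed]; (11) [hdr_changed, compile_a => run_integ]. ⇒ new: run_unit, cfg_changed, run_integ.

cache_stale, cfg_changed, compile_a, compile_b, compile_c, deploy_prod, hdr_changed, link_bin, publish_ok, rollback_ready, run_integ, run_unit, tests_changed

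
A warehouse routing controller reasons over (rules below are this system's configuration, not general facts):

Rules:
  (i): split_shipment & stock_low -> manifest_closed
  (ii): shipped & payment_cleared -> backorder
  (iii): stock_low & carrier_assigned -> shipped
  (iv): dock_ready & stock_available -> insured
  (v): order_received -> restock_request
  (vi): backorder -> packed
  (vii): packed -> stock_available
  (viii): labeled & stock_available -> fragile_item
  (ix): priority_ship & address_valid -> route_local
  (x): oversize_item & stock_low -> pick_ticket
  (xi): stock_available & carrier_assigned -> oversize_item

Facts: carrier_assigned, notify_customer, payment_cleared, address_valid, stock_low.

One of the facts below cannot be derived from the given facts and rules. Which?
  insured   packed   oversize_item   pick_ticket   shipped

insured

[1] (iii) [stock_low & carrier_assigned -> shipped]. ⇒ new: shipped.
[2] (ii) [shipped & payment_cleared -> backorder]. ⇒ new: backorder.
[3] (vi) [backorder -> packed]. ⇒ new: packed.
[4] (vii) [packed -> stock_available]. ⇒ new: stock_available.
[5] (xi) [stock_available & carrier_assigned -> oversize_item]. ⇒ new: oversize_item.
[6] (x) [oversize_item & stock_low -> pick_ticket]. ⇒ new: pick_ticket.
Derived: oversize_item (round 5), pick_ticket (round 6), shipped (round 1), packed (round 3). insured never appears in any round.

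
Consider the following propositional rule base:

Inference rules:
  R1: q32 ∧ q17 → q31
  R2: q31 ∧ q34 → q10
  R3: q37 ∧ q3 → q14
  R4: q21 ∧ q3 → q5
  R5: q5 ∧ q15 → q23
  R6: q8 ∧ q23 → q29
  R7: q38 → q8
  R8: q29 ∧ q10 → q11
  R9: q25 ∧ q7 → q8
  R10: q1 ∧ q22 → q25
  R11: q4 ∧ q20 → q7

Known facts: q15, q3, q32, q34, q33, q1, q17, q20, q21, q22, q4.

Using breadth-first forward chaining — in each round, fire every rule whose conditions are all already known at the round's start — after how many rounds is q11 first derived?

4

Round 1: R1 [q32 ∧ q17 → q31]; R4 [q21 ∧ q3 → q5]; R10 [q1 ∧ q22 → q25]; R11 [q4 ∧ q20 → q7]. Adds q31, q5, q25, q7.
Round 2: R2 [q31 ∧ q34 → q10]; R5 [q5 ∧ q15 → q23]; R9 [q25 ∧ q7 → q8]. Adds q10, q23, q8.
Round 3: R6 [q8 ∧ q23 → q29]. Adds q29.
Round 4: R8 [q29 ∧ q10 → q11]. Adds q11.
q11 first appears in round 4.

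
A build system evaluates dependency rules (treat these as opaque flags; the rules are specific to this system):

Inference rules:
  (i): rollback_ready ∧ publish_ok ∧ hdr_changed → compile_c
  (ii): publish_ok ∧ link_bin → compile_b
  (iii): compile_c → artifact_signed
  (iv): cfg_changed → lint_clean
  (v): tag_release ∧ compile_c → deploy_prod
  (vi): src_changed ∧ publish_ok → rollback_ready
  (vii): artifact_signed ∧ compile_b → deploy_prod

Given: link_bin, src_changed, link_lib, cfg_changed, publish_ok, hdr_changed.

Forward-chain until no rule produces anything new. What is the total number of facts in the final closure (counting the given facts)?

12

Round 1 — (ii), (iv), (vi), derive compile_b, lint_clean, rollback_ready.
Round 2 — (i), derive compile_c.
Round 3 — (iii), derive artifact_signed.
Round 4 — (vii), derive deploy_prod.
Closure: {artifact_signed, cfg_changed, compile_b, compile_c, deploy_prod, hdr_changed, link_bin, link_lib, lint_clean, publish_ok, rollback_ready, src_changed} — 12 facts.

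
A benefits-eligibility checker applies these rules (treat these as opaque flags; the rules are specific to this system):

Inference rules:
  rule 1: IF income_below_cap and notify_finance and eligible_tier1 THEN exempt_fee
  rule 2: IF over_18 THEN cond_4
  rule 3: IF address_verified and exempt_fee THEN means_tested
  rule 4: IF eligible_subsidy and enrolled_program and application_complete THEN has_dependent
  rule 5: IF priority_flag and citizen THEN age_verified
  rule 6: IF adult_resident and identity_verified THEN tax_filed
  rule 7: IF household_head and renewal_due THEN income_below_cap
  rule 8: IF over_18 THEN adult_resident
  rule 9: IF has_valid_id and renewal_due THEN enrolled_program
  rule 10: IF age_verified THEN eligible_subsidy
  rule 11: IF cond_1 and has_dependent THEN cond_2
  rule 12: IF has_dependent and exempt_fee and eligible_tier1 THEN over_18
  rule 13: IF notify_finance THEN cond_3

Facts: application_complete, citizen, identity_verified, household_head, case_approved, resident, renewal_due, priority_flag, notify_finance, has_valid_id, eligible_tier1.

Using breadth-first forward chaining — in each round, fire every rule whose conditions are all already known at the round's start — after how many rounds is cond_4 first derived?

[1] rule 5 [IF priority_flag and citizen THEN age_verified]; rule 7 [IF household_head and renewal_due THEN income_below_cap]; rule 9 [IF has_valid_id and renewal_due THEN enrolled_program]; rule 13 [IF notify_finance THEN cond_3]. ⇒ new: age_verified, income_below_cap, enrolled_program, cond_3.
[2] rule 1 [IF income_below_cap and notify_finance and eligible_tier1 THEN exempt_fee]; rule 10 [IF age_verified THEN eligible_subsidy]. ⇒ new: exempt_fee, eligible_subsidy.
[3] rule 4 [IF eligible_subsidy and enrolled_program and application_complete THEN has_dependent]. ⇒ new: has_dependent.
[4] rule 12 [IF has_dependent and exempt_fee and eligible_tier1 THEN over_18]. ⇒ new: over_18.
[5] rule 2 [IF over_18 THEN cond_4]; rule 8 [IF over_18 THEN adult_resident]. ⇒ new: cond_4, adult_resident.
cond_4 first appears in round 5.

5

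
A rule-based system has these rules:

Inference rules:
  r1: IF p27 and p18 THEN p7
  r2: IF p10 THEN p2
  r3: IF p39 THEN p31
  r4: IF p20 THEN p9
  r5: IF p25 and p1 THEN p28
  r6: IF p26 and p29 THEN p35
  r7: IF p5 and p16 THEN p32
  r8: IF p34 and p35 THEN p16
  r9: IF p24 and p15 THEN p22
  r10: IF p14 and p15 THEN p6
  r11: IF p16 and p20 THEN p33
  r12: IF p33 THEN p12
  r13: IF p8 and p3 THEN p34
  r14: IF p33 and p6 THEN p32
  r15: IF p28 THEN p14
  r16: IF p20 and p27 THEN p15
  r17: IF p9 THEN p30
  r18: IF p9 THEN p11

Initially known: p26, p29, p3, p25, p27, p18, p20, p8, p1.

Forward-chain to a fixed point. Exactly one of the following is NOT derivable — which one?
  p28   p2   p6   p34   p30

p2

Round 1 fires r1, r4, r5, r6, r13, r16, giving p7, p9, p28, p35, p34, p15.
Round 2 fires r8, r15, r17, r18, giving p16, p14, p30, p11.
Round 3 fires r10, r11, giving p6, p33.
Round 4 fires r12, r14, giving p12, p32.
Derived: p34 (round 1), p30 (round 2), p28 (round 1), p6 (round 3). p2 never appears in any round.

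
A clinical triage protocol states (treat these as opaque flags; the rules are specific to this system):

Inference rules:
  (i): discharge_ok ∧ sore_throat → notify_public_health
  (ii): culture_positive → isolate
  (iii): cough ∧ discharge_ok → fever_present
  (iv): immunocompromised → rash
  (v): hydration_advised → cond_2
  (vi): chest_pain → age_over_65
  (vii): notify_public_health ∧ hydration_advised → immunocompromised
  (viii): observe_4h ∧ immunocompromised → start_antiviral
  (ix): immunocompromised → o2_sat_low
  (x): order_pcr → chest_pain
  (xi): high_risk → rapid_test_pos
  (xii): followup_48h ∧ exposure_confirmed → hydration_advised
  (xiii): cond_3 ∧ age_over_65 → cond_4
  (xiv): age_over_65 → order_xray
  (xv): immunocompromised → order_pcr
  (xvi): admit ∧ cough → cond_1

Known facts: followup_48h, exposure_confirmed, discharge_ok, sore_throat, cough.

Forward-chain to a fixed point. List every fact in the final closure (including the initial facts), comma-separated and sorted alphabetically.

Round 1: (i) [discharge_ok ∧ sore_throat → notify_public_health]; (iii) [cough ∧ discharge_ok → fever_present]; (xii) [followup_48h ∧ exposure_confirmed → hydration_advised]. New: notify_public_health, fever_present, hydration_advised.
Round 2: (v) [hydration_advised → cond_2]; (vii) [notify_public_health ∧ hydration_advised → immunocompromised]. New: cond_2, immunocompromised.
Round 3: (iv) [immunocompromised → rash]; (ix) [immunocompromised → o2_sat_low]; (xv) [immunocompromised → order_pcr]. New: rash, o2_sat_low, order_pcr.
Round 4: (x) [order_pcr → chest_pain]. New: chest_pain.
Round 5: (vi) [chest_pain → age_over_65]. New: age_over_65.
Round 6: (xiv) [age_over_65 → order_xray]. New: order_xray.

age_over_65, chest_pain, cond_2, cough, discharge_ok, exposure_confirmed, fever_present, followup_48h, hydration_advised, immunocompromised, notify_public_health, o2_sat_low, order_pcr, order_xray, rash, sore_throat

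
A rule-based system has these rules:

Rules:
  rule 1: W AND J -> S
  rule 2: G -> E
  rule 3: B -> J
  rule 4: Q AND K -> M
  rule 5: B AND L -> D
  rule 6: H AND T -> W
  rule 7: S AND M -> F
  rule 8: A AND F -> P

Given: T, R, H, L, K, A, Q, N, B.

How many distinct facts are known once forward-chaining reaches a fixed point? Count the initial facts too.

16

Round 1 — rule 3, rule 4, rule 5, rule 6, derive J, M, D, W.
Round 2 — rule 1, derive S.
Round 3 — rule 7, derive F.
Round 4 — rule 8, derive P.
Closure: {A, B, D, F, H, J, K, L, M, N, P, Q, R, S, T, W} — 16 facts.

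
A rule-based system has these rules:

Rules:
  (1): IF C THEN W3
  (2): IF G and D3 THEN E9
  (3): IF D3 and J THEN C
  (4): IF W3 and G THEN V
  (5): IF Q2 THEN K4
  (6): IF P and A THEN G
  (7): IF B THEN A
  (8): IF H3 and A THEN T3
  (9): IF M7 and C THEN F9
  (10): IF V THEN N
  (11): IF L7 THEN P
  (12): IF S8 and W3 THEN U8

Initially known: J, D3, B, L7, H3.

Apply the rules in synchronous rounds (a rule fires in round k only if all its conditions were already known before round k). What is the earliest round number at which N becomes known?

[1] (3) [IF D3 and J THEN C]; (7) [IF B THEN A]; (11) [IF L7 THEN P]. ⇒ new: C, A, P.
[2] (1) [IF C THEN W3]; (6) [IF P and A THEN G]; (8) [IF H3 and A THEN T3]. ⇒ new: W3, G, T3.
[3] (2) [IF G and D3 THEN E9]; (4) [IF W3 and G THEN V]. ⇒ new: E9, V.
[4] (10) [IF V THEN N]. ⇒ new: N.
N first appears in round 4.

4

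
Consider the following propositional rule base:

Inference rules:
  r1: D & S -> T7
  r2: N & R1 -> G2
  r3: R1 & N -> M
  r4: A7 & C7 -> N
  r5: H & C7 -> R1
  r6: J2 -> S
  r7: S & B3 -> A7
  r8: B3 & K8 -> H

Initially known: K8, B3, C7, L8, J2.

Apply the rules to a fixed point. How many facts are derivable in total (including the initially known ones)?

12

Round 1 — r6, r8, derive S, H.
Round 2 — r5, r7, derive R1, A7.
Round 3 — r4, derive N.
Round 4 — r2, r3, derive G2, M.
Closure: {A7, B3, C7, G2, H, J2, K8, L8, M, N, R1, S} — 12 facts.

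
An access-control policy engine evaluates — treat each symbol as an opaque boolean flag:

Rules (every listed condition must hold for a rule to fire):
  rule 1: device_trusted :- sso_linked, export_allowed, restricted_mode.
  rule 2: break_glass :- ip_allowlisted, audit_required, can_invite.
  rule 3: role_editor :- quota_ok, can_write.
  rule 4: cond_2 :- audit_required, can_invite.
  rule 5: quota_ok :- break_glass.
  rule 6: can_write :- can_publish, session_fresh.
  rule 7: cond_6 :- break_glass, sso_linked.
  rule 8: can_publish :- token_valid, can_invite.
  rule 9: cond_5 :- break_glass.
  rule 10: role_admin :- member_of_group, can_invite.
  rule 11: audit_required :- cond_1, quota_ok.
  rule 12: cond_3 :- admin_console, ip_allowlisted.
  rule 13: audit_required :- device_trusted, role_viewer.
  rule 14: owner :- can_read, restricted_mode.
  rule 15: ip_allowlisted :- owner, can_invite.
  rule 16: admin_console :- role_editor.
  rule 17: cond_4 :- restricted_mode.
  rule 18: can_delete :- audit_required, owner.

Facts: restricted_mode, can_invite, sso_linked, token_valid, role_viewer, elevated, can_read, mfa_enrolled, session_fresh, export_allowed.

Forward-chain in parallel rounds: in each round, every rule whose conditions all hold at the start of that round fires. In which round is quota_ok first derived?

4

Round 1: rule 1 [device_trusted :- sso_linked, export_allowed, restricted_mode.]; rule 8 [can_publish :- token_valid, can_invite.]; rule 14 [owner :- can_read, restricted_mode.]; rule 17 [cond_4 :- restricted_mode.]. New: device_trusted, can_publish, owner, cond_4.
Round 2: rule 6 [can_write :- can_publish, session_fresh.]; rule 13 [audit_required :- device_trusted, role_viewer.]; rule 15 [ip_allowlisted :- owner, can_invite.]. New: can_write, audit_required, ip_allowlisted.
Round 3: rule 2 [break_glass :- ip_allowlisted, audit_required, can_invite.]; rule 4 [cond_2 :- audit_required, can_invite.]; rule 18 [can_delete :- audit_required, owner.]. New: break_glass, cond_2, can_delete.
Round 4: rule 5 [quota_ok :- break_glass.]; rule 7 [cond_6 :- break_glass, sso_linked.]; rule 9 [cond_5 :- break_glass.]. New: quota_ok, cond_6, cond_5.
quota_ok first appears in round 4.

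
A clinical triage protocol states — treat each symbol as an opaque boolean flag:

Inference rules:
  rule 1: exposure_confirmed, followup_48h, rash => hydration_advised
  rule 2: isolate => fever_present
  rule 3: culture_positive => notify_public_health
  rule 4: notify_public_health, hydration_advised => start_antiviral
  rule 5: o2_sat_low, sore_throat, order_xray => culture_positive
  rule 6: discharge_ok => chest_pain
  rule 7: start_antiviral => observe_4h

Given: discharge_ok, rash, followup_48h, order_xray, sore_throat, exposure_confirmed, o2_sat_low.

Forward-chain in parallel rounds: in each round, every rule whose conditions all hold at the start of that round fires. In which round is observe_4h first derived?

[1] rule 1 [exposure_confirmed, followup_48h, rash => hydration_advised]; rule 5 [o2_sat_low, sore_throat, order_xray => culture_positive]; rule 6 [discharge_ok => chest_pain]. ⇒ new: hydration_advised, culture_positive, chest_pain.
[2] rule 3 [culture_positive => notify_public_health]. ⇒ new: notify_public_health.
[3] rule 4 [notify_public_health, hydration_advised => start_antiviral]. ⇒ new: start_antiviral.
[4] rule 7 [start_antiviral => observe_4h]. ⇒ new: observe_4h.
observe_4h first appears in round 4.

4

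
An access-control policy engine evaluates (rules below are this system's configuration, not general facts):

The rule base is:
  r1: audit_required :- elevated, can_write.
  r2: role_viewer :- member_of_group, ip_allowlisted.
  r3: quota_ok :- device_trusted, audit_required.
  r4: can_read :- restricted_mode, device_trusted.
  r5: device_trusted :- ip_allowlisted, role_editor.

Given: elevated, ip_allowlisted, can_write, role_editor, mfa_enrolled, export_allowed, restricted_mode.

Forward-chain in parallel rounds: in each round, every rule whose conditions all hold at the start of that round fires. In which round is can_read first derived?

Round 1 — r1, r5, derive audit_required, device_trusted.
Round 2 — r3, r4, derive quota_ok, can_read.
can_read first appears in round 2.

2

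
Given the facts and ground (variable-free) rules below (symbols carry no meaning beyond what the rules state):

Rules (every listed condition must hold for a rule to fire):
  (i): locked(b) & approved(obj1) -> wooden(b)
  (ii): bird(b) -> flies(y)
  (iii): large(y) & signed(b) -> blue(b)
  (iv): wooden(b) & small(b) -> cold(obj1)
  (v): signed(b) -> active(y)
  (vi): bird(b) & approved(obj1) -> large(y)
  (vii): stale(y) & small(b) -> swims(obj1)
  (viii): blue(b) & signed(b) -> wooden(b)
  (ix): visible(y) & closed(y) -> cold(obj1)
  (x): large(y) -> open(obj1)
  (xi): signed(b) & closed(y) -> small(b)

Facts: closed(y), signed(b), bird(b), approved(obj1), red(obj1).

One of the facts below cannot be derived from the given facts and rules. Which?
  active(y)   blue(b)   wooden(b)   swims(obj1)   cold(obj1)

swims(obj1)

[1] (ii) [bird(b) -> flies(y)]; (v) [signed(b) -> active(y)]; (vi) [bird(b) & approved(obj1) -> large(y)]; (xi) [signed(b) & closed(y) -> small(b)]. ⇒ new: flies(y), active(y), large(y), small(b).
[2] (iii) [large(y) & signed(b) -> blue(b)]; (x) [large(y) -> open(obj1)]. ⇒ new: blue(b), open(obj1).
[3] (viii) [blue(b) & signed(b) -> wooden(b)]. ⇒ new: wooden(b).
[4] (iv) [wooden(b) & small(b) -> cold(obj1)]. ⇒ new: cold(obj1).
Derived: wooden(b) (round 3), blue(b) (round 2), active(y) (round 1), cold(obj1) (round 4). swims(obj1) never appears in any round.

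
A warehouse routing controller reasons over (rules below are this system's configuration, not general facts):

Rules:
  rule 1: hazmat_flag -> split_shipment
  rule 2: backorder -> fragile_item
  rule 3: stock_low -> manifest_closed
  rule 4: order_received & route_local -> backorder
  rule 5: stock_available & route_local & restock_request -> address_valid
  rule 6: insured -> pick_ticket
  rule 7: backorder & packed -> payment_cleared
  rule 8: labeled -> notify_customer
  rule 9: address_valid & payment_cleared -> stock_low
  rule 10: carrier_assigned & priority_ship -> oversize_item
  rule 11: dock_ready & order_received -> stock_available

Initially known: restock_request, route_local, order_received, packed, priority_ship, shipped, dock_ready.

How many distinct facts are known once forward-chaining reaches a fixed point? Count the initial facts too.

14

Round 1 — rule 4, rule 11, derive backorder, stock_available.
Round 2 — rule 2, rule 5, rule 7, derive fragile_item, address_valid, payment_cleared.
Round 3 — rule 9, derive stock_low.
Round 4 — rule 3, derive manifest_closed.
Closure: {address_valid, backorder, dock_ready, fragile_item, manifest_closed, order_received, packed, payment_cleared, priority_ship, restock_request, route_local, shipped, stock_available, stock_low} — 14 facts.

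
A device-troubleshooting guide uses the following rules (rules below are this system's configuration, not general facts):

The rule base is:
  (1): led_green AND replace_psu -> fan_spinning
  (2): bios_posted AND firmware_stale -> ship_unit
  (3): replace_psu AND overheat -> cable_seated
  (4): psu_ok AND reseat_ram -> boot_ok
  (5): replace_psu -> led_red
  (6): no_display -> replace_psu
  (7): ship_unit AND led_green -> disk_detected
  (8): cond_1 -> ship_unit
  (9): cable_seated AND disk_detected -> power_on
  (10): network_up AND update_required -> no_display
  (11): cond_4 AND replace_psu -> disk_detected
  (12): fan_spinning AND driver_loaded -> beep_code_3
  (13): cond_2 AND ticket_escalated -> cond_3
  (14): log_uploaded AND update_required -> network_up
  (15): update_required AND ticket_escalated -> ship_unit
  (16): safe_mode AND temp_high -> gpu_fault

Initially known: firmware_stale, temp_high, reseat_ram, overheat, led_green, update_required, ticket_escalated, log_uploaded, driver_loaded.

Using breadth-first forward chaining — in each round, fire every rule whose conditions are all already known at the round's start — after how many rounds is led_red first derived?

4

Round 1 — (14), (15), derive network_up, ship_unit.
Round 2 — (7), (10), derive disk_detected, no_display.
Round 3 — (6), derive replace_psu.
Round 4 — (1), (3), (5), derive fan_spinning, cable_seated, led_red.
led_red first appears in round 4.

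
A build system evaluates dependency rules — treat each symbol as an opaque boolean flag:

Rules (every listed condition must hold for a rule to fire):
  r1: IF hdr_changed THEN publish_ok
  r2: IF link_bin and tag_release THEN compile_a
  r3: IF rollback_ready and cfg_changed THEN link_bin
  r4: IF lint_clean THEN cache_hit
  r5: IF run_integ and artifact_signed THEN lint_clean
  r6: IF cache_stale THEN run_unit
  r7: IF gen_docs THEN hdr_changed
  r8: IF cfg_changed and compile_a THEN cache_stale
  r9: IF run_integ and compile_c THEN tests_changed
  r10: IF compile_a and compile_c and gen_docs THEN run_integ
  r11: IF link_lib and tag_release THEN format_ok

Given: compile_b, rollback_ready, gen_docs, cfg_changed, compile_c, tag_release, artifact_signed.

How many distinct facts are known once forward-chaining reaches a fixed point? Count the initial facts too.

Round 1: r3 [IF rollback_ready and cfg_changed THEN link_bin]; r7 [IF gen_docs THEN hdr_changed]. New: link_bin, hdr_changed.
Round 2: r1 [IF hdr_changed THEN publish_ok]; r2 [IF link_bin and tag_release THEN compile_a]. New: publish_ok, compile_a.
Round 3: r8 [IF cfg_changed and compile_a THEN cache_stale]; r10 [IF compile_a and compile_c and gen_docs THEN run_integ]. New: cache_stale, run_integ.
Round 4: r5 [IF run_integ and artifact_signed THEN lint_clean]; r6 [IF cache_stale THEN run_unit]; r9 [IF run_integ and compile_c THEN tests_changed]. New: lint_clean, run_unit, tests_changed.
Round 5: r4 [IF lint_clean THEN cache_hit]. New: cache_hit.
Closure: {artifact_signed, cache_hit, cache_stale, cfg_changed, compile_a, compile_b, compile_c, gen_docs, hdr_changed, link_bin, lint_clean, publish_ok, rollback_ready, run_integ, run_unit, tag_release, tests_changed} — 17 facts.

17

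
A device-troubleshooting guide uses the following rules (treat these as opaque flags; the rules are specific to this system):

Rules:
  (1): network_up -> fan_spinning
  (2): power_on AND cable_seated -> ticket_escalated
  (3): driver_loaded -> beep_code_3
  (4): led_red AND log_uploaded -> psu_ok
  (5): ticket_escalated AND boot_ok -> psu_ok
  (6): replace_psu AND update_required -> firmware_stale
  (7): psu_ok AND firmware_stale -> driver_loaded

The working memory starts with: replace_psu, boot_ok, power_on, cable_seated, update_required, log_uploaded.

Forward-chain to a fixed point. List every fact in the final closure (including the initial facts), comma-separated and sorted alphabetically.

beep_code_3, boot_ok, cable_seated, driver_loaded, firmware_stale, log_uploaded, power_on, psu_ok, replace_psu, ticket_escalated, update_required

Round 1: (2) [power_on AND cable_seated -> ticket_escalated]; (6) [replace_psu AND update_required -> firmware_stale]. Adds ticket_escalated, firmware_stale.
Round 2: (5) [ticket_escalated AND boot_ok -> psu_ok]. Adds psu_ok.
Round 3: (7) [psu_ok AND firmware_stale -> driver_loaded]. Adds driver_loaded.
Round 4: (3) [driver_loaded -> beep_code_3]. Adds beep_code_3.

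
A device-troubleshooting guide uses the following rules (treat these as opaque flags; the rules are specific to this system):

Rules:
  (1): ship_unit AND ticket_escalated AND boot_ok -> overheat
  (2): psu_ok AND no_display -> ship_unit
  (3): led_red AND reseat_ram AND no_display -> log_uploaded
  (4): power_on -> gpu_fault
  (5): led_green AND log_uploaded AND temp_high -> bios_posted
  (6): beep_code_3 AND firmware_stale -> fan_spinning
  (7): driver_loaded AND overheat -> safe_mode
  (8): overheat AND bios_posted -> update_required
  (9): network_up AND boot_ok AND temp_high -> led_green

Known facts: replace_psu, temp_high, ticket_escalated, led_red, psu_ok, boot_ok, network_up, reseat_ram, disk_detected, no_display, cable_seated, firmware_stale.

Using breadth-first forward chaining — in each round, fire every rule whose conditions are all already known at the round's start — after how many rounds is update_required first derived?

3

Round 1: (2) [psu_ok AND no_display -> ship_unit]; (3) [led_red AND reseat_ram AND no_display -> log_uploaded]; (9) [network_up AND boot_ok AND temp_high -> led_green]. Adds ship_unit, log_uploaded, led_green.
Round 2: (1) [ship_unit AND ticket_escalated AND boot_ok -> overheat]; (5) [led_green AND log_uploaded AND temp_high -> bios_posted]. Adds overheat, bios_posted.
Round 3: (8) [overheat AND bios_posted -> update_required]. Adds update_required.
update_required first appears in round 3.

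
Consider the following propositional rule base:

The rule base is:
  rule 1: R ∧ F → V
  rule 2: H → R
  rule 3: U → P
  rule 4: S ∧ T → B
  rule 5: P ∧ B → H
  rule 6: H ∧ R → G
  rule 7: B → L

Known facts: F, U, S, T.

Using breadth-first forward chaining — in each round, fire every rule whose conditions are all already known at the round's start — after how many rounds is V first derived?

4

[1] rule 3 [U → P]; rule 4 [S ∧ T → B]. ⇒ new: P, B.
[2] rule 5 [P ∧ B → H]; rule 7 [B → L]. ⇒ new: H, L.
[3] rule 2 [H → R]. ⇒ new: R.
[4] rule 1 [R ∧ F → V]; rule 6 [H ∧ R → G]. ⇒ new: V, G.
V first appears in round 4.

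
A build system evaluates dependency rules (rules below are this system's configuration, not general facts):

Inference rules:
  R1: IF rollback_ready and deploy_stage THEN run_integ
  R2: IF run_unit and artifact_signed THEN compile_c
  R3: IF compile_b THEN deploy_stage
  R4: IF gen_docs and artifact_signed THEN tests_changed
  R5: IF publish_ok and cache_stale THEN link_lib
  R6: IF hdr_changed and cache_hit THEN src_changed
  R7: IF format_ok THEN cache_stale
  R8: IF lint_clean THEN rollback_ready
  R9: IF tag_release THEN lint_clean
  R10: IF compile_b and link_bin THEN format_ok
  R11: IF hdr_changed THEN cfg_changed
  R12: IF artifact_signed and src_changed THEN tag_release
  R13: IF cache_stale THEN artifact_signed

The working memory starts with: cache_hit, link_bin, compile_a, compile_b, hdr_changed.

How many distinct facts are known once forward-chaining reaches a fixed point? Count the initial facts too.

15

Round 1 — R3, R6, R10, R11, derive deploy_stage, src_changed, format_ok, cfg_changed.
Round 2 — R7, derive cache_stale.
Round 3 — R13, derive artifact_signed.
Round 4 — R12, derive tag_release.
Round 5 — R9, derive lint_clean.
Round 6 — R8, derive rollback_ready.
Round 7 — R1, derive run_integ.
Closure: {artifact_signed, cache_hit, cache_stale, cfg_changed, compile_a, compile_b, deploy_stage, format_ok, hdr_changed, link_bin, lint_clean, rollback_ready, run_integ, src_changed, tag_release} — 15 facts.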